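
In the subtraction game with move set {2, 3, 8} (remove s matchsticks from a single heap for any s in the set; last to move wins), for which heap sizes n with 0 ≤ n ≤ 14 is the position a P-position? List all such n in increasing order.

0, 1, 5, 6, 10, 11

Build the Grundy sequence with g(k) = mex{g(k−s) : s ∈ {2, 3, 8}, s ≤ k}:
k:     0  1  2  3  4  5  6  7  8  9 10 11 12 13 14
g(k):  0  0  1  1  2  0  0  1  1  2  0  0  1  1  2
The P-positions (g = 0) in 0..14 are 0, 1, 5, 6, 10, 11.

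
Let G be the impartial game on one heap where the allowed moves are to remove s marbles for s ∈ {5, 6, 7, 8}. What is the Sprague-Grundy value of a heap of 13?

0

Grundy values for subtraction set {5, 6, 7, 8}:
g(0) = mex{} = 0
g(1) = mex{} = 0
g(2) = mex{} = 0
g(3) = mex{} = 0
g(4) = mex{} = 0
g(5) = mex{0} = 1
g(6) = mex{0} = 1
g(7) = mex{0} = 1
g(8) = mex{0} = 1
g(9) = mex{0} = 1
g(10) = mex{0,1} = 2
g(11) = mex{0,1} = 2
g(12) = mex{0,1} = 2
g(13) = mex{1} = 0
So g(13) = 0.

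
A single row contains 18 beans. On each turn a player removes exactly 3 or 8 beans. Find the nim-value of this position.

Compute g(0), g(1), … for moves {3, 8}:
k:     0  1  2  3  4  5  6  7  8  9 10 11 12 13 14 15 16 17 18
g(k):  0  0  0  1  1  1  0  0  2  1  1  0  0  0  1  1  1  0  0
So g(18) = 0.

0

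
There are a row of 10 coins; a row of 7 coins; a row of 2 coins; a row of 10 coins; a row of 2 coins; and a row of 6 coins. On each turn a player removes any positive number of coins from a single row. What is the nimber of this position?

Compute the nim-sum pairwise:
10 XOR 7 = 13
13 XOR 2 = 15
15 XOR 10 = 5
5 XOR 2 = 7
7 XOR 6 = 1

1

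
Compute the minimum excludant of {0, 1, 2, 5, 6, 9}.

The values 0, 1, 2 are all present; 3 is the first non-negative integer missing from the set.

3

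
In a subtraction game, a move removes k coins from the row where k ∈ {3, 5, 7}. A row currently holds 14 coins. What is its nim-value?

Compute g(0), g(1), … for moves {3, 5, 7}:
k:     0  1  2  3  4  5  6  7  8  9 10 11 12 13 14
g(k):  0  0  0  1  1  1  2  2  2  3  0  0  0  1  1
So g(14) = 1.

1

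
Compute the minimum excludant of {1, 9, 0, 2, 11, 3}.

The values 0, 1, 2, 3 are all present; 4 is the first non-negative integer missing from the set.

4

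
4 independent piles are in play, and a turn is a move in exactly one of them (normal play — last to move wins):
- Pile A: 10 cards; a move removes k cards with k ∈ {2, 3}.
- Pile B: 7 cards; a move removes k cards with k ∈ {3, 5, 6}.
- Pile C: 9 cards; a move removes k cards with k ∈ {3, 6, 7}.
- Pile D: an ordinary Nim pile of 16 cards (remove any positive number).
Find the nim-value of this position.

For pile A, compute g(0), g(1), … with moves {2, 3}:
g(0) = mex{} = 0
g(1) = mex{} = 0
g(2) = mex{0} = 1
g(3) = mex{0} = 1
g(4) = mex{0,1} = 2
g(5) = mex{1} = 0
g(6) = mex{1,2} = 0
g(7) = mex{0,2} = 1
g(8) = mex{0} = 1
g(9) = mex{0,1} = 2
g(10) = mex{1} = 0
So g(10) = 0.
Grundy values for pile B (subtraction set {3, 5, 6}):
k:     0  1  2  3  4  5  6  7
g(k):  0  0  0  1  1  1  2  2
So g(7) = 2.
For pile C, compute g(0), g(1), … with moves {3, 6, 7}:
g(0) = mex{} = 0
g(1) = mex{} = 0
g(2) = mex{} = 0
g(3) = mex{0} = 1
g(4) = mex{0} = 1
g(5) = mex{0} = 1
g(6) = mex{0,1} = 2
g(7) = mex{0,1} = 2
g(8) = mex{0,1} = 2
g(9) = mex{0,1,2} = 3
So g(9) = 3.
Pile D is a plain Nim pile of size 16, so its Grundy value is 16.
The value of a disjunctive sum is the nim-sum of the parts.
Combined value = 0 ⊕ 2 ⊕ 3 ⊕ 16 = 17.

17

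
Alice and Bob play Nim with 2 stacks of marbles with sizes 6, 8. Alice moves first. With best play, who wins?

Bitwise XOR of the heap sizes:
  0110  (6)
  1000  (8)
  ----
  1110  (14)
The nim-sum is 14 ≠ 0, so this is an N-position: the player to move can win; Alice has a winning move.

Alice wins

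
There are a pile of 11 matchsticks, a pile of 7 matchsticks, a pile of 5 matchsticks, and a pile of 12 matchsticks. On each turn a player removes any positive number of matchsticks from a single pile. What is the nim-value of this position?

In binary:
  1011  (11)
  0111  (7)
  0101  (5)
  1100  (12)
  ----
  0101  (5)

5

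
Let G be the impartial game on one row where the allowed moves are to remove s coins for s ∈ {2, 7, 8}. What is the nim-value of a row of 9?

Build the Grundy sequence with g(k) = mex{g(k−s) : s ∈ {2, 7, 8}, s ≤ k}:
k:     0  1  2  3  4  5  6  7  8  9
g(k):  0  0  1  1  0  0  1  1  2  2
So g(9) = 2.

2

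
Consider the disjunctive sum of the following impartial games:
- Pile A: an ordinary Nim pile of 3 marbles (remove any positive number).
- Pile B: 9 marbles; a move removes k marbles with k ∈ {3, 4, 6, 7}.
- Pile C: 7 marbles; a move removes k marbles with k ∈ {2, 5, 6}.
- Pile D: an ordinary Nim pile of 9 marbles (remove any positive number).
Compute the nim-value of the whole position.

10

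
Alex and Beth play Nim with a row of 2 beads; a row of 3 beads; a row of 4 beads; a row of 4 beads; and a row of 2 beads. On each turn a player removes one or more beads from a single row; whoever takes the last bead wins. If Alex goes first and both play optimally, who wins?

Alex wins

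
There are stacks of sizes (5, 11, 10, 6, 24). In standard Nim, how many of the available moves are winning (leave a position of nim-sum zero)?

1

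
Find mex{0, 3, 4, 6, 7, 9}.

1

0 is in the set but 1 is not, so the mex is 1.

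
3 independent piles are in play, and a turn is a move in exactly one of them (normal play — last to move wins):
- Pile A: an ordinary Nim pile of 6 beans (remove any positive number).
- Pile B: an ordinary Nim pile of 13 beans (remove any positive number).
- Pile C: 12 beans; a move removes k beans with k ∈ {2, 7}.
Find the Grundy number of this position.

Pile A is a plain Nim pile of size 6, so its Grundy value is 6.
Pile B is a plain Nim pile of size 13, so its Grundy value is 13.
For pile C, compute g(0), g(1), … with moves {2, 7}:
k:     0  1  2  3  4  5  6  7  8  9 10 11 12
g(k):  0  0  1  1  0  0  1  1  2  0  0  1  1
So g(12) = 1.
By the Sprague-Grundy theorem, the Grundy value of a sum of independent games is the XOR of the component values.
Combined value = 6 ⊕ 13 ⊕ 1 = 10.

10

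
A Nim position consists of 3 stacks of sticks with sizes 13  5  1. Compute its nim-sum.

9

Write each in binary and XOR column by column:
  1101  (13)
  0101  (5)
  0001  (1)
  ----
  1001  (9)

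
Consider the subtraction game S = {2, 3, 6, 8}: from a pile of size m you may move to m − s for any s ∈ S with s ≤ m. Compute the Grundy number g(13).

2

Build the Grundy sequence with g(k) = mex{g(k−s) : s ∈ {2, 3, 6, 8}, s ≤ k}:
g(0) = mex{} = 0
g(1) = mex{} = 0
g(2) = mex{0} = 1
g(3) = mex{0} = 1
g(4) = mex{0,1} = 2
g(5) = mex{1} = 0
g(6) = mex{0,1,2} = 3
g(7) = mex{0,2} = 1
g(8) = mex{0,1,3} = 2
g(9) = mex{0,1,3} = 2
g(10) = mex{1,2} = 0
g(11) = mex{0,1,2} = 3
g(12) = mex{0,2,3} = 1
g(13) = mex{0,1,3} = 2
So g(13) = 2.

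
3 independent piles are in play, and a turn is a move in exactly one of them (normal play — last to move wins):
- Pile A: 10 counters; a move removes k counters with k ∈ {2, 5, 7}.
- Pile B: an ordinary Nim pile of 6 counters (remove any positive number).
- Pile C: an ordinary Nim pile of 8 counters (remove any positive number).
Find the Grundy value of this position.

Build the Grundy sequence for pile A with g(k) = mex{g(k−s) : s ∈ {2, 5, 7}, s ≤ k}:
k:     0  1  2  3  4  5  6  7  8  9 10
g(k):  0  0  1  1  0  2  1  3  2  2  0
So g(10) = 0.
Pile B is a plain Nim pile of size 6, so its Grundy value is 6.
Pile C is a plain Nim pile of size 8, so its Grundy value is 8.
By the Sprague-Grundy theorem, the Grundy value of a sum of independent games is the XOR of the component values.
Combined value = 0 ⊕ 6 ⊕ 8 = 14.

14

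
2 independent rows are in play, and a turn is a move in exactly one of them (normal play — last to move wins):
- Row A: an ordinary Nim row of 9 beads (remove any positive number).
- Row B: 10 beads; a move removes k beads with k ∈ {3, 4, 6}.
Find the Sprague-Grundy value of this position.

9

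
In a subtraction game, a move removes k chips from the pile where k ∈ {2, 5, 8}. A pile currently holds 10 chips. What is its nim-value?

Grundy values for subtraction set {2, 5, 8}:
g(0) = mex{} = 0
g(1) = mex{} = 0
g(2) = mex{0} = 1
g(3) = mex{0} = 1
g(4) = mex{1} = 0
g(5) = mex{0,1} = 2
g(6) = mex{0} = 1
g(7) = mex{1,2} = 0
g(8) = mex{0,1} = 2
g(9) = mex{0} = 1
g(10) = mex{1,2} = 0
So g(10) = 0.

0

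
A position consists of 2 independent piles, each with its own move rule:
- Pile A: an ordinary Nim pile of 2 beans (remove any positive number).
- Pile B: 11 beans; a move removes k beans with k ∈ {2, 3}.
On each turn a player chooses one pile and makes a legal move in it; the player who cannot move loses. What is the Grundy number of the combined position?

2

Pile A is a plain Nim pile of size 2, so its Grundy value is 2.
For pile B, compute g(0), g(1), … with moves {2, 3}:
g(0) = mex{} = 0
g(1) = mex{} = 0
g(2) = mex{0} = 1
g(3) = mex{0} = 1
g(4) = mex{0,1} = 2
g(5) = mex{1} = 0
g(6) = mex{1,2} = 0
g(7) = mex{0,2} = 1
g(8) = mex{0} = 1
g(9) = mex{0,1} = 2
g(10) = mex{1} = 0
g(11) = mex{1,2} = 0
So g(11) = 0.
The value of a disjunctive sum is the nim-sum of the parts.
Combined value = 2 ⊕ 0 = 2.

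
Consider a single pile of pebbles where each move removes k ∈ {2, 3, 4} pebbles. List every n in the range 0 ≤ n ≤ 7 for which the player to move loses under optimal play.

Grundy values for subtraction set {2, 3, 4}:
k:     0  1  2  3  4  5  6  7
g(k):  0  0  1  1  2  2  0  0
The P-positions (g = 0) in 0..7 are 0, 1, 6, 7.

0, 1, 6, 7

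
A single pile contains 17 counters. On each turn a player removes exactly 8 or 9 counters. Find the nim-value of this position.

0

Build the Grundy sequence with g(k) = mex{g(k−s) : s ∈ {8, 9}, s ≤ k}:
k:     0  1  2  3  4  5  6  7  8  9 10 11 12 13 14 15 16 17
g(k):  0  0  0  0  0  0  0  0  1  1  1  1  1  1  1  1  2  0
So g(17) = 0.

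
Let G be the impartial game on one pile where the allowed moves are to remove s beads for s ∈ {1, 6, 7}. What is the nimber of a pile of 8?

Grundy values for subtraction set {1, 6, 7}:
g(0) = mex{} = 0
g(1) = mex{0} = 1
g(2) = mex{1} = 0
g(3) = mex{0} = 1
g(4) = mex{1} = 0
g(5) = mex{0} = 1
g(6) = mex{0,1} = 2
g(7) = mex{0,1,2} = 3
g(8) = mex{0,1,3} = 2
So g(8) = 2.

2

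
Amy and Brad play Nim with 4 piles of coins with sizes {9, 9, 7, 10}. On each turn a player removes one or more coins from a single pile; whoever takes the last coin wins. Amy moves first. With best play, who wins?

Amy wins

Compute the nim-sum pairwise:
9 ^ 9 = 0
0 ^ 7 = 7
7 ^ 10 = 13
The nim-sum is 13 ≠ 0, so this is an N-position: the player to move can win; Amy has a winning move.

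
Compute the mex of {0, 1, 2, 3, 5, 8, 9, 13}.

4

The values 0, 1, 2, 3 are all present; 4 is the first non-negative integer missing from the set.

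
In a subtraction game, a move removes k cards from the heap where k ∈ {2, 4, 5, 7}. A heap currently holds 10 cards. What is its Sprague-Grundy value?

0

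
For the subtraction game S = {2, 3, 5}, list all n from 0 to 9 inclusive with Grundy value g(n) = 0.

0, 1, 7, 8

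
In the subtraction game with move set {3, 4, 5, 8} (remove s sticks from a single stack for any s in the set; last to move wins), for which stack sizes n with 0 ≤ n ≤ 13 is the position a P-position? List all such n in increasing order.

Grundy values for subtraction set {3, 4, 5, 8}:
k:     0  1  2  3  4  5  6  7  8  9 10 11 12 13
g(k):  0  0  0  1  1  1  2  2  2  3  3  0  0  0
The P-positions (g = 0) in 0..13 are 0, 1, 2, 11, 12, 13.

0, 1, 2, 11, 12, 13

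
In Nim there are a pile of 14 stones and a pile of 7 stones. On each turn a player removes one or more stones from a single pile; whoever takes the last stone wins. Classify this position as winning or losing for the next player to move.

Winning position

Nim-sum: 14 XOR 7 = 9.
The nim-sum is 9 ≠ 0, so this is an N-position: the player to move can win.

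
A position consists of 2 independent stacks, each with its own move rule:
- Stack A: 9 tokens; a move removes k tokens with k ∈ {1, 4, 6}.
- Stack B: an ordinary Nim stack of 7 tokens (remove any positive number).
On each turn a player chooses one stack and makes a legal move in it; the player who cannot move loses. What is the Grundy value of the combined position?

5

Build the Grundy sequence for stack A with g(k) = mex{g(k−s) : s ∈ {1, 4, 6}, s ≤ k}:
g(0) = mex{} = 0
g(1) = mex{0} = 1
g(2) = mex{1} = 0
g(3) = mex{0} = 1
g(4) = mex{0,1} = 2
g(5) = mex{1,2} = 0
g(6) = mex{0} = 1
g(7) = mex{1} = 0
g(8) = mex{0,2} = 1
g(9) = mex{0,1} = 2
So g(9) = 2.
Stack B is a plain Nim stack of size 7, so its Grundy value is 7.
By the Sprague-Grundy theorem, the Grundy value of a sum of independent games is the XOR of the component values.
Combined value = 2 ⊕ 7 = 5.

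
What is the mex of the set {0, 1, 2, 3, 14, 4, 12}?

The values 0, 1, 2, 3, 4 are all present; 5 is the first non-negative integer missing from the set.

5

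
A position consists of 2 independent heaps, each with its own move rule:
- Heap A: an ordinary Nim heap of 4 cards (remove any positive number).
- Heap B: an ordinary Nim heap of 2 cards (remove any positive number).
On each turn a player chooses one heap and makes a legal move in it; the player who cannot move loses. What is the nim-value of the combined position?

6

Heap A is a plain Nim heap of size 4, so its Grundy value is 4.
Heap B is a plain Nim heap of size 2, so its Grundy value is 2.
By the Sprague-Grundy theorem, the Grundy value of a sum of independent games is the XOR of the component values.
Combined value = 4 ⊕ 2 = 6.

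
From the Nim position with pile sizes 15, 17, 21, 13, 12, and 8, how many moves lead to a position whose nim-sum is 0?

Nim-sum: 15 ⊕ 17 ⊕ 21 ⊕ 13 ⊕ 12 ⊕ 8 = 2.
The overall nim-sum is X = 2. A pile of size p has a winning move iff p XOR X < p (reduce it to p XOR X).
  15: 15 XOR 2 = 13 < 15 — winning move (to 13).
  17: 17 XOR 2 = 19 ≥ 17 — no move.
  21: 21 XOR 2 = 23 ≥ 21 — no move.
  13: 13 XOR 2 = 15 ≥ 13 — no move.
  12: 12 XOR 2 = 14 ≥ 12 — no move.
  8: 8 XOR 2 = 10 ≥ 8 — no move.
That gives 1 winning move.

1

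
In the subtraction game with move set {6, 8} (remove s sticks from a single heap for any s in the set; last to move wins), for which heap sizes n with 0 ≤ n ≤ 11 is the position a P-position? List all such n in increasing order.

0, 1, 2, 3, 4, 5

Build the Grundy sequence with g(k) = mex{g(k−s) : s ∈ {6, 8}, s ≤ k}:
g(0) = mex{} = 0
g(1) = mex{} = 0
g(2) = mex{} = 0
g(3) = mex{} = 0
g(4) = mex{} = 0
g(5) = mex{} = 0
g(6) = mex{0} = 1
g(7) = mex{0} = 1
g(8) = mex{0} = 1
g(9) = mex{0} = 1
g(10) = mex{0} = 1
g(11) = mex{0} = 1
The P-positions (g = 0) in 0..11 are 0, 1, 2, 3, 4, 5.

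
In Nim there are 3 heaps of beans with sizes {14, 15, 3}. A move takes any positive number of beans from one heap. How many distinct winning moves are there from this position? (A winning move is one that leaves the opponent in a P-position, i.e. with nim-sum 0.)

3

In binary:
  1110  (14)
  1111  (15)
  0011  (3)
  ----
  0010  (2)
The overall nim-sum is X = 2. A heap of size p has a winning move iff p XOR X < p (reduce it to p XOR X).
  14: 14 XOR 2 = 12 < 14 — winning move (to 12).
  15: 15 XOR 2 = 13 < 15 — winning move (to 13).
  3: 3 XOR 2 = 1 < 3 — winning move (to 1).
That gives 3 winning moves.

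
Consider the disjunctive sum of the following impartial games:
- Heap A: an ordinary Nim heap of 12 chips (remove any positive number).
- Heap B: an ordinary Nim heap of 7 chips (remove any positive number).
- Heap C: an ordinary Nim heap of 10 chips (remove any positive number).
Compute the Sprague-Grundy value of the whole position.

Heap A is a plain Nim heap of size 12, so its Grundy value is 12.
Heap B is a plain Nim heap of size 7, so its Grundy value is 7.
Heap C is a plain Nim heap of size 10, so its Grundy value is 10.
The value of a disjunctive sum is the nim-sum of the parts.
Combined value = 12 XOR 7 XOR 10 = 1.

1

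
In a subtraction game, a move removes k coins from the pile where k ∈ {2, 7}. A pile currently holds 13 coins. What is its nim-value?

Grundy values for subtraction set {2, 7}:
k:     0  1  2  3  4  5  6  7  8  9 10 11 12 13
g(k):  0  0  1  1  0  0  1  1  2  0  0  1  1  0
So g(13) = 0.

0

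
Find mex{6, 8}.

0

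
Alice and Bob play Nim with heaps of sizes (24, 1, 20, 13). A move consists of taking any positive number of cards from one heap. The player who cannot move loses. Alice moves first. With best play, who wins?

Bob wins

Compute the nim-sum pairwise:
24 XOR 1 = 25
25 XOR 20 = 13
13 XOR 13 = 0
The nim-sum is 0, so this is a P-position: the player to move is in a losing position under optimal play; Alice is about to move from it and so loses — Bob wins.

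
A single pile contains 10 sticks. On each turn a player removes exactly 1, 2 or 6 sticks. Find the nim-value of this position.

0

Compute g(0), g(1), … for moves {1, 2, 6}:
k:     0  1  2  3  4  5  6  7  8  9 10
g(k):  0  1  2  0  1  2  3  0  1  2  0
So g(10) = 0.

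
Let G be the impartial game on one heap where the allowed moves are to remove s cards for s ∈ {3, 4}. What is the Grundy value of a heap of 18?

1

Grundy values for subtraction set {3, 4}:
k:     0  1  2  3  4  5  6  7  8  9 10 11 12 13 14 15 16 17 18
g(k):  0  0  0  1  1  1  2  0  0  0  1  1  1  2  0  0  0  1  1
So g(18) = 1.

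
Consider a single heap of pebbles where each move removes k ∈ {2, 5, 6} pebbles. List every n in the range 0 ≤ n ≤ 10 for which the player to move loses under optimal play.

Grundy values for subtraction set {2, 5, 6}:
k:     0  1  2  3  4  5  6  7  8  9 10
g(k):  0  0  1  1  0  2  1  3  0  2  1
The P-positions (g = 0) in 0..10 are 0, 1, 4, 8.

0, 1, 4, 8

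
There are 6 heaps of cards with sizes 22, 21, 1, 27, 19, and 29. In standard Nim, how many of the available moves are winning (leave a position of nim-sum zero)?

Nim-sum: 22 XOR 21 XOR 1 XOR 27 XOR 19 XOR 29 = 23.
The overall nim-sum is X = 23. A heap of size p has a winning move iff p XOR X < p (reduce it to p XOR X).
  22: 22 XOR 23 = 1 < 22 — winning move (to 1).
  21: 21 XOR 23 = 2 < 21 — winning move (to 2).
  1: 1 XOR 23 = 22 ≥ 1 — no move.
  27: 27 XOR 23 = 12 < 27 — winning move (to 12).
  19: 19 XOR 23 = 4 < 19 — winning move (to 4).
  29: 29 XOR 23 = 10 < 29 — winning move (to 10).
That gives 5 winning moves.

5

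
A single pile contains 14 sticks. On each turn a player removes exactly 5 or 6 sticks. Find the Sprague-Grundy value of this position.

0

Build the Grundy sequence with g(k) = mex{g(k−s) : s ∈ {5, 6}, s ≤ k}:
g(0) = mex{} = 0
g(1) = mex{} = 0
g(2) = mex{} = 0
g(3) = mex{} = 0
g(4) = mex{} = 0
g(5) = mex{0} = 1
g(6) = mex{0} = 1
g(7) = mex{0} = 1
g(8) = mex{0} = 1
g(9) = mex{0} = 1
g(10) = mex{0,1} = 2
g(11) = mex{1} = 0
g(12) = mex{1} = 0
g(13) = mex{1} = 0
g(14) = mex{1} = 0
So g(14) = 0.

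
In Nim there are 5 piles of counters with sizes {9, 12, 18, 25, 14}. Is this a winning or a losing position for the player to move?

Losing position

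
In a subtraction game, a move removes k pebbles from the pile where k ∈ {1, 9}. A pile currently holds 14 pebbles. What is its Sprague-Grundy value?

0

Grundy values for subtraction set {1, 9}:
g(0) = mex{} = 0
g(1) = mex{0} = 1
g(2) = mex{1} = 0
g(3) = mex{0} = 1
g(4) = mex{1} = 0
g(5) = mex{0} = 1
g(6) = mex{1} = 0
g(7) = mex{0} = 1
g(8) = mex{1} = 0
g(9) = mex{0} = 1
g(10) = mex{1} = 0
g(11) = mex{0} = 1
g(12) = mex{1} = 0
g(13) = mex{0} = 1
g(14) = mex{1} = 0
So g(14) = 0.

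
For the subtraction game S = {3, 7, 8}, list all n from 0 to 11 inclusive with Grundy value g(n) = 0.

0, 1, 2, 6, 11

Build the Grundy sequence with g(k) = mex{g(k−s) : s ∈ {3, 7, 8}, s ≤ k}:
k:     0  1  2  3  4  5  6  7  8  9 10 11
g(k):  0  0  0  1  1  1  0  2  2  1  3  0
The P-positions (g = 0) in 0..11 are 0, 1, 2, 6, 11.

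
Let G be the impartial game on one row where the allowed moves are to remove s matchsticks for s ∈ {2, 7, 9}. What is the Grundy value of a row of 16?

0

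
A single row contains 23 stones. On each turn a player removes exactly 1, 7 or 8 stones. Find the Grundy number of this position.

2

Grundy values for subtraction set {1, 7, 8}:
k:     0  1  2  3  4  5  6  7  8  9 10 11 12 13 14 15 16 17 18 19 20 21 22 23
g(k):  0  1  0  1  0  1  0  1  2  3  2  3  2  3  2  0  1  0  1  0  1  0  1  2
So g(23) = 2.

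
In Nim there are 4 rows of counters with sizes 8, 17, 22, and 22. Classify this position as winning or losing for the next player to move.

Winning position

Nim-sum: 8 ^ 17 ^ 22 ^ 22 = 25.
The nim-sum is 25 ≠ 0, so this is an N-position: the player to move can win.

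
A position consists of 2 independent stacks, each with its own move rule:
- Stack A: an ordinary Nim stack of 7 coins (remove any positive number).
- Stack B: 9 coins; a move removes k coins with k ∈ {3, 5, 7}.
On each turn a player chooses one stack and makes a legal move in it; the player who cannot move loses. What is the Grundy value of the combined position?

4

Stack A is a plain Nim stack of size 7, so its Grundy value is 7.
Build the Grundy sequence for stack B with g(k) = mex{g(k−s) : s ∈ {3, 5, 7}, s ≤ k}:
k:     0  1  2  3  4  5  6  7  8  9
g(k):  0  0  0  1  1  1  2  2  2  3
So g(9) = 3.
By the Sprague-Grundy theorem, the Grundy value of a sum of independent games is the XOR of the component values.
Combined value = 7 XOR 3 = 4.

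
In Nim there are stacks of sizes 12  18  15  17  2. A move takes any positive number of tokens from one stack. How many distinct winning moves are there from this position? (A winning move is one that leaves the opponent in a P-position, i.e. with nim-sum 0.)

3

Write each in binary and XOR column by column:
  01100  (12)
  10010  (18)
  01111  (15)
  10001  (17)
  00010  (2)
  -----
  00010  (2)
The overall nim-sum is X = 2. A stack of size p has a winning move iff p XOR X < p (reduce it to p XOR X).
  12: 12 XOR 2 = 14 ≥ 12 — no move.
  18: 18 XOR 2 = 16 < 18 — winning move (to 16).
  15: 15 XOR 2 = 13 < 15 — winning move (to 13).
  17: 17 XOR 2 = 19 ≥ 17 — no move.
  2: 2 XOR 2 = 0 < 2 — winning move (to 0).
That gives 3 winning moves.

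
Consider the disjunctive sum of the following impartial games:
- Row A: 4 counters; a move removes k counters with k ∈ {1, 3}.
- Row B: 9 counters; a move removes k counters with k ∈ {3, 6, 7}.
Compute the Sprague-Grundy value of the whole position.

3

For row A, compute g(0), g(1), … with moves {1, 3}:
g(0) = mex{} = 0
g(1) = mex{0} = 1
g(2) = mex{1} = 0
g(3) = mex{0} = 1
g(4) = mex{1} = 0
So g(4) = 0.
Build the Grundy sequence for row B with g(k) = mex{g(k−s) : s ∈ {3, 6, 7}, s ≤ k}:
k:     0  1  2  3  4  5  6  7  8  9
g(k):  0  0  0  1  1  1  2  2  2  3
So g(9) = 3.
By the Sprague-Grundy theorem, the Grundy value of a sum of independent games is the XOR of the component values.
Combined value = 0 ⊕ 3 = 3.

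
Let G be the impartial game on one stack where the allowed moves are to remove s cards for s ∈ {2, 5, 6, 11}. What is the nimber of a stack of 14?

3

Grundy values for subtraction set {2, 5, 6, 11}:
k:     0  1  2  3  4  5  6  7  8  9 10 11 12 13 14
g(k):  0  0  1  1  0  2  1  3  0  2  1  3  2  2  3
So g(14) = 3.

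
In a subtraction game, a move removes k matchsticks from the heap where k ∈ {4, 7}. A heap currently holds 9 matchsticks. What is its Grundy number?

Grundy values for subtraction set {4, 7}:
g(0) = mex{} = 0
g(1) = mex{} = 0
g(2) = mex{} = 0
g(3) = mex{} = 0
g(4) = mex{0} = 1
g(5) = mex{0} = 1
g(6) = mex{0} = 1
g(7) = mex{0} = 1
g(8) = mex{0,1} = 2
g(9) = mex{0,1} = 2
So g(9) = 2.

2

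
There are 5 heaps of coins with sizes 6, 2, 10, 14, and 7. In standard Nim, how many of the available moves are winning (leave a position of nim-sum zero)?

Bitwise XOR of the heap sizes:
  0110  (6)
  0010  (2)
  1010  (10)
  1110  (14)
  0111  (7)
  ----
  0111  (7)
The overall nim-sum is X = 7. A heap of size p has a winning move iff p XOR X < p (reduce it to p XOR X).
  6: 6 XOR 7 = 1 < 6 — winning move (to 1).
  2: 2 XOR 7 = 5 ≥ 2 — no move.
  10: 10 XOR 7 = 13 ≥ 10 — no move.
  14: 14 XOR 7 = 9 < 14 — winning move (to 9).
  7: 7 XOR 7 = 0 < 7 — winning move (to 0).
That gives 3 winning moves.

3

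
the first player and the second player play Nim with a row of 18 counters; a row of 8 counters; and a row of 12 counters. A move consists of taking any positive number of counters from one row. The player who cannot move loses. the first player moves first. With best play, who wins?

the first player wins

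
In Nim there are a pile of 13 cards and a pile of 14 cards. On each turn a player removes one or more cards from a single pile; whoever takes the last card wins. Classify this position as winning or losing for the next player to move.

Compute the nim-sum pairwise:
13 ⊕ 14 = 3
The nim-sum is 3 ≠ 0, so this is an N-position: the player to move can win.

Winning position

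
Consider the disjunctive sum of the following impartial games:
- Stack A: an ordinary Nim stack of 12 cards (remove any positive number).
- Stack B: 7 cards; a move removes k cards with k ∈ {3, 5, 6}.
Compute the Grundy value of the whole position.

Stack A is a plain Nim stack of size 12, so its Grundy value is 12.
For stack B, compute g(0), g(1), … with moves {3, 5, 6}:
k:     0  1  2  3  4  5  6  7
g(k):  0  0  0  1  1  1  2  2
So g(7) = 2.
By the Sprague-Grundy theorem, the Grundy value of a sum of independent games is the XOR of the component values.
Combined value = 12 ⊕ 2 = 14.

14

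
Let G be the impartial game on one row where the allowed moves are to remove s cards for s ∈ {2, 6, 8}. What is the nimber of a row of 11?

3

Compute g(0), g(1), … for moves {2, 6, 8}:
k:     0  1  2  3  4  5  6  7  8  9 10 11
g(k):  0  0  1  1  0  0  1  1  2  2  3  3
So g(11) = 3.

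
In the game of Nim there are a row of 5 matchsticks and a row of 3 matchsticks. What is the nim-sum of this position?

6

Compute the nim-sum pairwise:
5 ^ 3 = 6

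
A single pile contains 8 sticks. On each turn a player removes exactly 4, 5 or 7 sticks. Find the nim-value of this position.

2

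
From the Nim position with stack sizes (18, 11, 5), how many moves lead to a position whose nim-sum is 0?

Bitwise XOR of the heap sizes:
  10010  (18)
  01011  (11)
  00101  (5)
  -----
  11100  (28)
The overall nim-sum is X = 28. A stack of size p has a winning move iff p XOR X < p (reduce it to p XOR X).
  18: 18 XOR 28 = 14 < 18 — winning move (to 14).
  11: 11 XOR 28 = 23 ≥ 11 — no move.
  5: 5 XOR 28 = 25 ≥ 5 — no move.
That gives 1 winning move.

1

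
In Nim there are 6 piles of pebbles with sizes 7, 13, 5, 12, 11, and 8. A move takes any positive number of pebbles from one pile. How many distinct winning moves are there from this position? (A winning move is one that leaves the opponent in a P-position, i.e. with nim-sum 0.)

Compute the nim-sum pairwise:
7 XOR 13 = 10
10 XOR 5 = 15
15 XOR 12 = 3
3 XOR 11 = 8
8 XOR 8 = 0
The nim-sum is already 0, so every move leaves a nonzero nim-sum — there are no winning moves.

0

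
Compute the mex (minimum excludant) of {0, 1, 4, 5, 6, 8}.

2

The values 0, 1 are all present; 2 is the first non-negative integer missing from the set.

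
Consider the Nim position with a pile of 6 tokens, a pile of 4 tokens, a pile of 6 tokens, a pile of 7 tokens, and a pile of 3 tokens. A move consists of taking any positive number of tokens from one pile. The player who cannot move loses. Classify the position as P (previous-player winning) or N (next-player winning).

P-position

Nim-sum: 6 ^ 4 ^ 6 ^ 7 ^ 3 = 0.
The nim-sum is 0, so this is a P-position: the player to move is in a losing position under optimal play.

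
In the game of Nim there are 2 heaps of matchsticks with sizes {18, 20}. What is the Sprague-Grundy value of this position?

6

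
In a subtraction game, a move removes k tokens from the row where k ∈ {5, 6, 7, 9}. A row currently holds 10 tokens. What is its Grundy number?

Compute g(0), g(1), … for moves {5, 6, 7, 9}:
k:     0  1  2  3  4  5  6  7  8  9 10
g(k):  0  0  0  0  0  1  1  1  1  1  2
So g(10) = 2.

2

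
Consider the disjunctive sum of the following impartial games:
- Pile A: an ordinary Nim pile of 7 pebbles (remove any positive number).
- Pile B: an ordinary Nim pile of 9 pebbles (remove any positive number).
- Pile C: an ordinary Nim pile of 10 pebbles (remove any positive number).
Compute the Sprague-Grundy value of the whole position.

4

Pile A is a plain Nim pile of size 7, so its Grundy value is 7.
Pile B is a plain Nim pile of size 9, so its Grundy value is 9.
Pile C is a plain Nim pile of size 10, so its Grundy value is 10.
The value of a disjunctive sum is the nim-sum of the parts.
Combined value = 7 XOR 9 XOR 10 = 4.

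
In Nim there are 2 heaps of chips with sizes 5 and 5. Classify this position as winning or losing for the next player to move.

Losing position

Nim-sum: 5 ^ 5 = 0.
The nim-sum is 0, so this is a P-position: the player to move is in a losing position under optimal play.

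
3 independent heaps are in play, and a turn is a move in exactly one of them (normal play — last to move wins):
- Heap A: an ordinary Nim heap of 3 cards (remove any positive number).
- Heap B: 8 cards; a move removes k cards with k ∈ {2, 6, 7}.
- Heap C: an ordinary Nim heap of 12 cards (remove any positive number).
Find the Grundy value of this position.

13

Heap A is a plain Nim heap of size 3, so its Grundy value is 3.
For heap B, compute g(0), g(1), … with moves {2, 6, 7}:
g(0) = mex{} = 0
g(1) = mex{} = 0
g(2) = mex{0} = 1
g(3) = mex{0} = 1
g(4) = mex{1} = 0
g(5) = mex{1} = 0
g(6) = mex{0} = 1
g(7) = mex{0} = 1
g(8) = mex{0,1} = 2
So g(8) = 2.
Heap C is a plain Nim heap of size 12, so its Grundy value is 12.
The value of a disjunctive sum is the nim-sum of the parts.
Combined value = 3 XOR 2 XOR 12 = 13.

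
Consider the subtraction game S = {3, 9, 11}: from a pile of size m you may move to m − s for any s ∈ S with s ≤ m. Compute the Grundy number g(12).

Grundy values for subtraction set {3, 9, 11}:
g(0) = mex{} = 0
g(1) = mex{} = 0
g(2) = mex{} = 0
g(3) = mex{0} = 1
g(4) = mex{0} = 1
g(5) = mex{0} = 1
g(6) = mex{1} = 0
g(7) = mex{1} = 0
g(8) = mex{1} = 0
g(9) = mex{0} = 1
g(10) = mex{0} = 1
g(11) = mex{0} = 1
g(12) = mex{0,1} = 2
So g(12) = 2.

2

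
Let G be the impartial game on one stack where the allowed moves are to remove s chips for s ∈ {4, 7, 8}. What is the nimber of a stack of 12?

0

Build the Grundy sequence with g(k) = mex{g(k−s) : s ∈ {4, 7, 8}, s ≤ k}:
g(0) = mex{} = 0
g(1) = mex{} = 0
g(2) = mex{} = 0
g(3) = mex{} = 0
g(4) = mex{0} = 1
g(5) = mex{0} = 1
g(6) = mex{0} = 1
g(7) = mex{0} = 1
g(8) = mex{0,1} = 2
g(9) = mex{0,1} = 2
g(10) = mex{0,1} = 2
g(11) = mex{0,1} = 2
g(12) = mex{1,2} = 0
So g(12) = 0.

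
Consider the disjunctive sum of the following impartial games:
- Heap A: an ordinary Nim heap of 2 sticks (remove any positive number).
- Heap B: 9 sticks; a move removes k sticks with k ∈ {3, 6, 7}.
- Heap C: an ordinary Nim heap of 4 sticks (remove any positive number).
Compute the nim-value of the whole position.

Heap A is a plain Nim heap of size 2, so its Grundy value is 2.
Build the Grundy sequence for heap B with g(k) = mex{g(k−s) : s ∈ {3, 6, 7}, s ≤ k}:
k:     0  1  2  3  4  5  6  7  8  9
g(k):  0  0  0  1  1  1  2  2  2  3
So g(9) = 3.
Heap C is a plain Nim heap of size 4, so its Grundy value is 4.
By the Sprague-Grundy theorem, the Grundy value of a sum of independent games is the XOR of the component values.
Combined value = 2 ⊕ 3 ⊕ 4 = 5.

5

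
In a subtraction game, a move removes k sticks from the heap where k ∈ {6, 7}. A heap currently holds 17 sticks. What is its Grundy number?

Compute g(0), g(1), … for moves {6, 7}:
k:     0  1  2  3  4  5  6  7  8  9 10 11 12 13 14 15 16 17
g(k):  0  0  0  0  0  0  1  1  1  1  1  1  2  0  0  0  0  0
So g(17) = 0.

0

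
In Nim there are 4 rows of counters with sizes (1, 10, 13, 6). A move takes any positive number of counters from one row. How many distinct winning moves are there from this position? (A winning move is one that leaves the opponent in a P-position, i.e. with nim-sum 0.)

Nim-sum: 1 XOR 10 XOR 13 XOR 6 = 0.
The nim-sum is already 0, so every move leaves a nonzero nim-sum — there are no winning moves.

0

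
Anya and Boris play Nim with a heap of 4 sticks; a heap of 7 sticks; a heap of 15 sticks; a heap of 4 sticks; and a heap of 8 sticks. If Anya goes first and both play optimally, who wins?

In binary:
  0100  (4)
  0111  (7)
  1111  (15)
  0100  (4)
  1000  (8)
  ----
  0000  (0)
The nim-sum is 0, so this is a P-position: the player to move is in a losing position under optimal play; Anya is about to move from it and so loses — Boris wins.

Boris wins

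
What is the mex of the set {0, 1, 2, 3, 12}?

4

The values 0, 1, 2, 3 are all present; 4 is the first non-negative integer missing from the set.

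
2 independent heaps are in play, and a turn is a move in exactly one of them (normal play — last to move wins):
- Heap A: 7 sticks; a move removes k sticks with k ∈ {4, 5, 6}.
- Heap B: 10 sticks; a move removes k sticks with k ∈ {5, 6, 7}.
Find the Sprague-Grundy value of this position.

3

Build the Grundy sequence for heap A with g(k) = mex{g(k−s) : s ∈ {4, 5, 6}, s ≤ k}:
g(0) = mex{} = 0
g(1) = mex{} = 0
g(2) = mex{} = 0
g(3) = mex{} = 0
g(4) = mex{0} = 1
g(5) = mex{0} = 1
g(6) = mex{0} = 1
g(7) = mex{0} = 1
So g(7) = 1.
Grundy values for heap B (subtraction set {5, 6, 7}):
g(0) = mex{} = 0
g(1) = mex{} = 0
g(2) = mex{} = 0
g(3) = mex{} = 0
g(4) = mex{} = 0
g(5) = mex{0} = 1
g(6) = mex{0} = 1
g(7) = mex{0} = 1
g(8) = mex{0} = 1
g(9) = mex{0} = 1
g(10) = mex{0,1} = 2
So g(10) = 2.
By the Sprague-Grundy theorem, the Grundy value of a sum of independent games is the XOR of the component values.
Combined value = 1 ⊕ 2 = 3.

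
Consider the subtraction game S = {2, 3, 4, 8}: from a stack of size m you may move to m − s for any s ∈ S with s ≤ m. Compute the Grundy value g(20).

1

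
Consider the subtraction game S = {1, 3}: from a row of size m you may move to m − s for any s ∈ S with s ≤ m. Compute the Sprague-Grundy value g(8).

Build the Grundy sequence with g(k) = mex{g(k−s) : s ∈ {1, 3}, s ≤ k}:
g(0) = mex{} = 0
g(1) = mex{0} = 1
g(2) = mex{1} = 0
g(3) = mex{0} = 1
g(4) = mex{1} = 0
g(5) = mex{0} = 1
g(6) = mex{1} = 0
g(7) = mex{0} = 1
g(8) = mex{1} = 0
So g(8) = 0.

0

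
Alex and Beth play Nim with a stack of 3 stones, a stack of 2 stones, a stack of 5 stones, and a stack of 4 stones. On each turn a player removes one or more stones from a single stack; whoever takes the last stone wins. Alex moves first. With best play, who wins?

Beth wins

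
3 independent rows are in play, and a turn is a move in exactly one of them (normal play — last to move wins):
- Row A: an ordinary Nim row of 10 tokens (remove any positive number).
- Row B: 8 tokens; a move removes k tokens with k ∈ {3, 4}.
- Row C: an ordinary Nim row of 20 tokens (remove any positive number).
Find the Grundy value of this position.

Row A is a plain Nim row of size 10, so its Grundy value is 10.
Grundy values for row B (subtraction set {3, 4}):
g(0) = mex{} = 0
g(1) = mex{} = 0
g(2) = mex{} = 0
g(3) = mex{0} = 1
g(4) = mex{0} = 1
g(5) = mex{0} = 1
g(6) = mex{0,1} = 2
g(7) = mex{1} = 0
g(8) = mex{1} = 0
So g(8) = 0.
Row C is a plain Nim row of size 20, so its Grundy value is 20.
The value of a disjunctive sum is the nim-sum of the parts.
Combined value = 10 XOR 0 XOR 20 = 30.

30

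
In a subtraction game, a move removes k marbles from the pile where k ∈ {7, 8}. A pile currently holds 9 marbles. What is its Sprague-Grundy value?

Grundy values for subtraction set {7, 8}:
k:     0  1  2  3  4  5  6  7  8  9
g(k):  0  0  0  0  0  0  0  1  1  1
So g(9) = 1.

1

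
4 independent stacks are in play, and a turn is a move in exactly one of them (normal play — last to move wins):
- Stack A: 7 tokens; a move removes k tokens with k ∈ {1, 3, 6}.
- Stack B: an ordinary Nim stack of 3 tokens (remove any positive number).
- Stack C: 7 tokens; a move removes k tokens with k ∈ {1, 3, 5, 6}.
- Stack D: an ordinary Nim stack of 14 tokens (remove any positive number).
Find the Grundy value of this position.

Build the Grundy sequence for stack A with g(k) = mex{g(k−s) : s ∈ {1, 3, 6}, s ≤ k}:
k:     0  1  2  3  4  5  6  7
g(k):  0  1  0  1  0  1  2  3
So g(7) = 3.
Stack B is a plain Nim stack of size 3, so its Grundy value is 3.
Build the Grundy sequence for stack C with g(k) = mex{g(k−s) : s ∈ {1, 3, 5, 6}, s ≤ k}:
k:     0  1  2  3  4  5  6  7
g(k):  0  1  0  1  0  1  2  3
So g(7) = 3.
Stack D is a plain Nim stack of size 14, so its Grundy value is 14.
The value of a disjunctive sum is the nim-sum of the parts.
Combined value = 3 XOR 3 XOR 3 XOR 14 = 13.

13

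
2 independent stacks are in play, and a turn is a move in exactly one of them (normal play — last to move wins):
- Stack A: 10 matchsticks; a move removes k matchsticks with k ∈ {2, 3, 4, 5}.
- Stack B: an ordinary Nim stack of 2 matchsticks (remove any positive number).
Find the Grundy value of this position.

3

Build the Grundy sequence for stack A with g(k) = mex{g(k−s) : s ∈ {2, 3, 4, 5}, s ≤ k}:
k:     0  1  2  3  4  5  6  7  8  9 10
g(k):  0  0  1  1  2  2  3  0  0  1  1
So g(10) = 1.
Stack B is a plain Nim stack of size 2, so its Grundy value is 2.
The value of a disjunctive sum is the nim-sum of the parts.
Combined value = 1 XOR 2 = 3.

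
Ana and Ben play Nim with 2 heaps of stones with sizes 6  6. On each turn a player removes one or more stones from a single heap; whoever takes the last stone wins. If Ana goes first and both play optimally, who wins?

Ben wins

Compute the nim-sum pairwise:
6 ⊕ 6 = 0
The nim-sum is 0, so this is a P-position: the player to move is in a losing position under optimal play; Ana is about to move from it and so loses — Ben wins.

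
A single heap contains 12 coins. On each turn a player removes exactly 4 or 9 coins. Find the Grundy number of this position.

1

Compute g(0), g(1), … for moves {4, 9}:
g(0) = mex{} = 0
g(1) = mex{} = 0
g(2) = mex{} = 0
g(3) = mex{} = 0
g(4) = mex{0} = 1
g(5) = mex{0} = 1
g(6) = mex{0} = 1
g(7) = mex{0} = 1
g(8) = mex{1} = 0
g(9) = mex{0,1} = 2
g(10) = mex{0,1} = 2
g(11) = mex{0,1} = 2
g(12) = mex{0} = 1
So g(12) = 1.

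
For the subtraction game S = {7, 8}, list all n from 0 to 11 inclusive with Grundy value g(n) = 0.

Build the Grundy sequence with g(k) = mex{g(k−s) : s ∈ {7, 8}, s ≤ k}:
g(0) = mex{} = 0
g(1) = mex{} = 0
g(2) = mex{} = 0
g(3) = mex{} = 0
g(4) = mex{} = 0
g(5) = mex{} = 0
g(6) = mex{} = 0
g(7) = mex{0} = 1
g(8) = mex{0} = 1
g(9) = mex{0} = 1
g(10) = mex{0} = 1
g(11) = mex{0} = 1
The P-positions (g = 0) in 0..11 are 0, 1, 2, 3, 4, 5, 6.

0, 1, 2, 3, 4, 5, 6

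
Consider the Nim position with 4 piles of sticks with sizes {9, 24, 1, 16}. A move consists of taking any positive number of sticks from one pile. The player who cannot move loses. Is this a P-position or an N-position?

Bitwise XOR of the heap sizes:
  01001  (9)
  11000  (24)
  00001  (1)
  10000  (16)
  -----
  00000  (0)
The nim-sum is 0, so this is a P-position: the player to move is in a losing position under optimal play.

P-position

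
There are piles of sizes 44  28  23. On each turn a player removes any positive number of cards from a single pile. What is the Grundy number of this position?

Compute the nim-sum pairwise:
44 ⊕ 28 = 48
48 ⊕ 23 = 39

39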